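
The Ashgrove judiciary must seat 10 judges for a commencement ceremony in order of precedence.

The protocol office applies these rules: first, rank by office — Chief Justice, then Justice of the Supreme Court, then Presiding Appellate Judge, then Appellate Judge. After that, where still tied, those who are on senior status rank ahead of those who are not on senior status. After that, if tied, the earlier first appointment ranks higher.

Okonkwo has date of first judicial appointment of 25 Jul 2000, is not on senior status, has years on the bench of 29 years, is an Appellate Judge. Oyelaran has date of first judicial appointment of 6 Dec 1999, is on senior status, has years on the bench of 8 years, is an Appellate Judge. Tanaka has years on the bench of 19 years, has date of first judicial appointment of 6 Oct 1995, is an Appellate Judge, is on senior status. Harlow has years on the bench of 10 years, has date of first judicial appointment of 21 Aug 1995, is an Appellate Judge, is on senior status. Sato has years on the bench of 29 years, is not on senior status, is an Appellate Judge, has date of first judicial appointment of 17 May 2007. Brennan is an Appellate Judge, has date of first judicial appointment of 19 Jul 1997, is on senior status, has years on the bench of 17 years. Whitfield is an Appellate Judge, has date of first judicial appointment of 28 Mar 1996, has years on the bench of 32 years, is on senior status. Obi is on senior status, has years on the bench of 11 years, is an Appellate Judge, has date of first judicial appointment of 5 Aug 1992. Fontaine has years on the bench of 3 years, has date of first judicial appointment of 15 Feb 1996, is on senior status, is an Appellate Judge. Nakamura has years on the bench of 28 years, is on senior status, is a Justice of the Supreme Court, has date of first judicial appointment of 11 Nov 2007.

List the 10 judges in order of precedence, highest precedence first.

By office: Nakamura (Justice of the Supreme Court); then Obi, Harlow, Tanaka, Fontaine, Whitfield, Brennan, Oyelaran, Okonkwo and Sato (Appellate Judge).
Among Obi, Harlow, Tanaka, Fontaine, Whitfield, Brennan, Oyelaran, Okonkwo and Sato, on senior status before not on senior status: Obi, Harlow, Tanaka, Fontaine, Whitfield, Brennan and Oyelaran (on senior status) before Okonkwo and Sato (not on senior status).
Among Obi, Harlow, Tanaka, Fontaine, Whitfield, Brennan and Oyelaran, by date of first judicial appointment (earlier first): Obi (5 Aug 1992) before Harlow (21 Aug 1995) before Tanaka (6 Oct 1995) before Fontaine (15 Feb 1996) before Whitfield (28 Mar 1996) before Brennan (19 Jul 1997) before Oyelaran (6 Dec 1999).
Among Okonkwo and Sato, by date of first judicial appointment (earlier first): Okonkwo (25 Jul 2000) before Sato (17 May 2007).
Full order: Nakamura, Obi, Harlow, Tanaka, Fontaine, Whitfield, Brennan, Oyelaran, Okonkwo, Sato.

Nakamura, Obi, Harlow, Tanaka, Fontaine, Whitfield, Brennan, Oyelaran, Okonkwo, Sato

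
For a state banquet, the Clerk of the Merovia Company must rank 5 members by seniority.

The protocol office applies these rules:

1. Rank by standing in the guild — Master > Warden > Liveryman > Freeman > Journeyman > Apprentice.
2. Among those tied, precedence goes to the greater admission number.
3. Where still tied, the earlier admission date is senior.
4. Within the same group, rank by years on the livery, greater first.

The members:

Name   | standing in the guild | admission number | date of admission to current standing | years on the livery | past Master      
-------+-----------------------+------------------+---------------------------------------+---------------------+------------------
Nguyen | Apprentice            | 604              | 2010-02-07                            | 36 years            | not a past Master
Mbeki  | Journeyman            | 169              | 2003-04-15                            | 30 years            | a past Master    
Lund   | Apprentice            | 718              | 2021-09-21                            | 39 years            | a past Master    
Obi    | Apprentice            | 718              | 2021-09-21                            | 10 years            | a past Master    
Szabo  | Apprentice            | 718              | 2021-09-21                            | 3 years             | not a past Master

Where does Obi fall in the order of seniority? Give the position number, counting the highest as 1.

By standing in the guild: Mbeki (Journeyman); then Lund, Obi, Szabo and Nguyen (Apprentice).
Among Lund, Obi, Szabo and Nguyen, by admission number (higher first): Lund, Obi and Szabo (718) before Nguyen (604).
Lund, Obi and Szabo all have date of admission to current standing 2021-09-21, so the next rule applies.
Among Lund, Obi and Szabo, by years on the livery (higher first): Lund (39 years) before Obi (10 years) before Szabo (3 years).
Order: Mbeki, Lund, Obi, Szabo, Nguyen. So position 3.

3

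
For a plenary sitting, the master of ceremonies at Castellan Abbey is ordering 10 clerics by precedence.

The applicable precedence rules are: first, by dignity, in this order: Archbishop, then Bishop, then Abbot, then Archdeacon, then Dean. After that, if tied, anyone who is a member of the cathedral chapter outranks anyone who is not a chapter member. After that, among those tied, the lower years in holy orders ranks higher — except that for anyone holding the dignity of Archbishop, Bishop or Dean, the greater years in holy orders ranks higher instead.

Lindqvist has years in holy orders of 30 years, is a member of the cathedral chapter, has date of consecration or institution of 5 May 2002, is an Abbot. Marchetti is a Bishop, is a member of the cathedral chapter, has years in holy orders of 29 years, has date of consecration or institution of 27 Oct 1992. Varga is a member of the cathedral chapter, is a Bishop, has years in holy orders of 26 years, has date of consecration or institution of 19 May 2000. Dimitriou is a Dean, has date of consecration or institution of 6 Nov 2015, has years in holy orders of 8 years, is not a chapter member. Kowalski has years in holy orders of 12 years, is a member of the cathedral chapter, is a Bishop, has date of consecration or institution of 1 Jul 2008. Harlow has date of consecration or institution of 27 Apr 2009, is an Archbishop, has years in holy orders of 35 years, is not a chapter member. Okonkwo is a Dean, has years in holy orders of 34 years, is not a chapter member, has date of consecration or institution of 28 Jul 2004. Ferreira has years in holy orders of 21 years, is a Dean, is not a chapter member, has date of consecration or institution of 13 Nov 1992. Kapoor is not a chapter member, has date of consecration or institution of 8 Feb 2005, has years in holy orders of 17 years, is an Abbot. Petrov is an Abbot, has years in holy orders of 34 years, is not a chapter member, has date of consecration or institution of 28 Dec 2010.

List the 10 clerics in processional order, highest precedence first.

Harlow, Marchetti, Varga, Kowalski, Lindqvist, Kapoor, Petrov, Okonkwo, Ferreira, Dimitriou

By dignity: Harlow (Archbishop); then Marchetti, Varga and Kowalski (Bishop); then Lindqvist, Kapoor and Petrov (Abbot); then Okonkwo, Ferreira and Dimitriou (Dean).
Marchetti, Varga and Kowalski are each a member of the cathedral chapter, so the next rule applies.
Among Marchetti, Varga and Kowalski, by years in holy orders (higher first) (reversed rule for this group): Marchetti (29 years) before Varga (26 years) before Kowalski (12 years).
Among Lindqvist, Kapoor and Petrov, a member of the cathedral chapter before not a chapter member: Lindqvist (a member of the cathedral chapter) before Kapoor and Petrov (not a chapter member).
Among Kapoor and Petrov, by years in holy orders (lower first): Kapoor (17 years) before Petrov (34 years).
Okonkwo, Ferreira and Dimitriou are each not a chapter member, so the next rule applies.
Among Okonkwo, Ferreira and Dimitriou, by years in holy orders (higher first) (reversed rule for this group): Okonkwo (34 years) before Ferreira (21 years) before Dimitriou (8 years).
Full order: Harlow, Marchetti, Varga, Kowalski, Lindqvist, Kapoor, Petrov, Okonkwo, Ferreira, Dimitriou.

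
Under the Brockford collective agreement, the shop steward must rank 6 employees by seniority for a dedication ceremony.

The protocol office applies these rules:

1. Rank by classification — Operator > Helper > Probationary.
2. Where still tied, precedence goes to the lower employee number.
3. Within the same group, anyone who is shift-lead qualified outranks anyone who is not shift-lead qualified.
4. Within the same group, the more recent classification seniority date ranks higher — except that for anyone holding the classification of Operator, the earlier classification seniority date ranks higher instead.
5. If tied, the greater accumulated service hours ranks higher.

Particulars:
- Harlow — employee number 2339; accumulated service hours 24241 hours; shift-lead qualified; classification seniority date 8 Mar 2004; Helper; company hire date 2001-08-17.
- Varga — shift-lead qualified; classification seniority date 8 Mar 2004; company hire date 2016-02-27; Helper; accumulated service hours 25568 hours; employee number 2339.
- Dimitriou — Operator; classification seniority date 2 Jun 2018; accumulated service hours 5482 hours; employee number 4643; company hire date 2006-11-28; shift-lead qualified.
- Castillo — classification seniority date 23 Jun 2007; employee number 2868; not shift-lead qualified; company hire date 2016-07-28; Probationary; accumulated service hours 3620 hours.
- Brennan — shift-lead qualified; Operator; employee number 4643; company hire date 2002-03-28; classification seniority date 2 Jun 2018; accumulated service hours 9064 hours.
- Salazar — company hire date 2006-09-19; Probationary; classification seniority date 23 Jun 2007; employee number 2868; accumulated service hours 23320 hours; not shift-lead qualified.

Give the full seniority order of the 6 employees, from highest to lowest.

Brennan, Dimitriou, Varga, Harlow, Salazar, Castillo

By classification: Brennan and Dimitriou (Operator); then Varga and Harlow (Helper); then Salazar and Castillo (Probationary).
Brennan and Dimitriou both have employee number 4643, so the next rule applies.
Brennan and Dimitriou are each shift-lead qualified, so the next rule applies.
Brennan and Dimitriou both have classification seniority date 2 Jun 2018, so the next rule applies.
Among Brennan and Dimitriou, by accumulated service hours (higher first): Brennan (9064 hours) before Dimitriou (5482 hours).
Varga and Harlow both have employee number 2339, so the next rule applies.
Varga and Harlow are each shift-lead qualified, so the next rule applies.
Varga and Harlow both have classification seniority date 8 Mar 2004, so the next rule applies.
Among Varga and Harlow, by accumulated service hours (higher first): Varga (25568 hours) before Harlow (24241 hours).
Salazar and Castillo both have employee number 2868, so the next rule applies.
Salazar and Castillo are each not shift-lead qualified, so the next rule applies.
Salazar and Castillo both have classification seniority date 23 Jun 2007, so the next rule applies.
Among Salazar and Castillo, by accumulated service hours (higher first): Salazar (23320 hours) before Castillo (3620 hours).
Full order: Brennan, Dimitriou, Varga, Harlow, Salazar, Castillo.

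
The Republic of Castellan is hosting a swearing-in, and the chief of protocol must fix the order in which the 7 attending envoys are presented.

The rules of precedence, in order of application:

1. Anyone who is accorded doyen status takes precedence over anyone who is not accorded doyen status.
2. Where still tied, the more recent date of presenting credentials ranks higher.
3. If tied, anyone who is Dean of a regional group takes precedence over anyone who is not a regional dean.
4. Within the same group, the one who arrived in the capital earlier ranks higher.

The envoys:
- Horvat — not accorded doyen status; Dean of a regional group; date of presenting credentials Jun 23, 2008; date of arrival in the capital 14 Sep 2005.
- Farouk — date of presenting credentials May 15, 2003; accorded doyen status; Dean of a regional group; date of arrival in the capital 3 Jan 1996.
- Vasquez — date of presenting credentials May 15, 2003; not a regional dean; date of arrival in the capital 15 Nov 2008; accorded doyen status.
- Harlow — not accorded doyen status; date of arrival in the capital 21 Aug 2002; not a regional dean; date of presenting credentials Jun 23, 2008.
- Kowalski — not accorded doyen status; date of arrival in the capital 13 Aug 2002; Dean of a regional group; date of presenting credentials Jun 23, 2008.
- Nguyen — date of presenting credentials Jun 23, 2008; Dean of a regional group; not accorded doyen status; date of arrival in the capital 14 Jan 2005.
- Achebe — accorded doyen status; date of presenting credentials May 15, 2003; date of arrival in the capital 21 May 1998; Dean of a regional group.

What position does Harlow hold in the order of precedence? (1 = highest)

By the first rule: Farouk, Achebe and Vasquez (each accorded doyen status); then Kowalski, Nguyen, Horvat and Harlow (each not accorded doyen status).
Farouk, Achebe and Vasquez all have date of presenting credentials May 15, 2003, so the next rule applies.
Among Farouk, Achebe and Vasquez, Dean of a regional group before not a regional dean: Farouk and Achebe (Dean of a regional group) before Vasquez (not a regional dean).
Among Farouk and Achebe, by date of arrival in the capital (earlier first): Farouk (3 Jan 1996) before Achebe (21 May 1998).
Kowalski, Nguyen, Horvat and Harlow all have date of presenting credentials Jun 23, 2008, so the next rule applies.
Among Kowalski, Nguyen, Horvat and Harlow, Dean of a regional group before not a regional dean: Kowalski, Nguyen and Horvat (Dean of a regional group) before Harlow (not a regional dean).
Among Kowalski, Nguyen and Horvat, by date of arrival in the capital (earlier first): Kowalski (13 Aug 2002) before Nguyen (14 Jan 2005) before Horvat (14 Sep 2005).
Order: Farouk, Achebe, Vasquez, Kowalski, Nguyen, Horvat, Harlow. So position 7.

7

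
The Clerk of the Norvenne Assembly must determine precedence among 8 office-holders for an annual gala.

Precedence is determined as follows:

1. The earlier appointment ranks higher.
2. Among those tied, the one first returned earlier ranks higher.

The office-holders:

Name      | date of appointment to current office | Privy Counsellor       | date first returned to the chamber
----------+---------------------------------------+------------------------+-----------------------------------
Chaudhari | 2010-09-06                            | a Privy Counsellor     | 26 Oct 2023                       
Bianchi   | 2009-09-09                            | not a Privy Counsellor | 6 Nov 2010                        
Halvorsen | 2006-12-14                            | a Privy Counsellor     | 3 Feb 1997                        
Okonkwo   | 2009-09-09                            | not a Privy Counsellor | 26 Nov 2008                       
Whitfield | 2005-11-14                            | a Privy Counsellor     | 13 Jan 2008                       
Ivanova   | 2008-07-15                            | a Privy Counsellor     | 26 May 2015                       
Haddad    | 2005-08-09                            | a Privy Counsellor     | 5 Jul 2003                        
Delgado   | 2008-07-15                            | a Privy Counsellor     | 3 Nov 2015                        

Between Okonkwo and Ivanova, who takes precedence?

By date of appointment to current office (earlier first): Haddad (2005-08-09); then Whitfield (2005-11-14); then Halvorsen (2006-12-14); then Ivanova and Delgado (both 2008-07-15); then Okonkwo and Bianchi (both 2009-09-09); then Chaudhari (2010-09-06).
Among Ivanova and Delgado, by date first returned to the chamber (earlier first): Ivanova (26 May 2015) before Delgado (3 Nov 2015).
Among Okonkwo and Bianchi, by date first returned to the chamber (earlier first): Okonkwo (26 Nov 2008) before Bianchi (6 Nov 2010).
So Ivanova takes precedence.

Ivanova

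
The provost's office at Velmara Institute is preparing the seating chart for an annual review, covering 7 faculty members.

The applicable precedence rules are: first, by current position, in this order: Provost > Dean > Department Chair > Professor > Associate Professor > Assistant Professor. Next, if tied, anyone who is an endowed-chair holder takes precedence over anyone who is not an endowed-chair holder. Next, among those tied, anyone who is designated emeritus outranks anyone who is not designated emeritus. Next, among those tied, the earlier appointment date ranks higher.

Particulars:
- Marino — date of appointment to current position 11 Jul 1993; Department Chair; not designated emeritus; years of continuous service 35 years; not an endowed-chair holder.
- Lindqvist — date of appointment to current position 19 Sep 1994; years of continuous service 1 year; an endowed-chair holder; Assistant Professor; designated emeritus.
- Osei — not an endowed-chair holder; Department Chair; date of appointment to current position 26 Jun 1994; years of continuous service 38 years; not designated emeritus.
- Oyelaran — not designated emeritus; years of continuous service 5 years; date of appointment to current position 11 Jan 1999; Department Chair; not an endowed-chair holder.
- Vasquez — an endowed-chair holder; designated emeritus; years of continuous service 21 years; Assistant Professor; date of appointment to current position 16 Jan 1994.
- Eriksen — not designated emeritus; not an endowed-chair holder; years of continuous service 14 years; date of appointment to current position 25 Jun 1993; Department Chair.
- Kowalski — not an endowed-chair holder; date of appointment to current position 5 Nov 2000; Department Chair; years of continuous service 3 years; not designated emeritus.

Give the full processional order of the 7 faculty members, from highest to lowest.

Eriksen, Marino, Osei, Oyelaran, Kowalski, Vasquez, Lindqvist

By current position: Eriksen, Marino, Osei, Oyelaran and Kowalski (Department Chair); then Vasquez and Lindqvist (Assistant Professor).
Eriksen, Marino, Osei, Oyelaran and Kowalski are each not an endowed-chair holder, so the next rule applies.
Eriksen, Marino, Osei, Oyelaran and Kowalski are each not designated emeritus, so the next rule applies.
Among Eriksen, Marino, Osei, Oyelaran and Kowalski, by date of appointment to current position (earlier first): Eriksen (25 Jun 1993) before Marino (11 Jul 1993) before Osei (26 Jun 1994) before Oyelaran (11 Jan 1999) before Kowalski (5 Nov 2000).
Vasquez and Lindqvist are each an endowed-chair holder, so the next rule applies.
Vasquez and Lindqvist are each designated emeritus, so the next rule applies.
Among Vasquez and Lindqvist, by date of appointment to current position (earlier first): Vasquez (16 Jan 1994) before Lindqvist (19 Sep 1994).
Full order: Eriksen, Marino, Osei, Oyelaran, Kowalski, Vasquez, Lindqvist.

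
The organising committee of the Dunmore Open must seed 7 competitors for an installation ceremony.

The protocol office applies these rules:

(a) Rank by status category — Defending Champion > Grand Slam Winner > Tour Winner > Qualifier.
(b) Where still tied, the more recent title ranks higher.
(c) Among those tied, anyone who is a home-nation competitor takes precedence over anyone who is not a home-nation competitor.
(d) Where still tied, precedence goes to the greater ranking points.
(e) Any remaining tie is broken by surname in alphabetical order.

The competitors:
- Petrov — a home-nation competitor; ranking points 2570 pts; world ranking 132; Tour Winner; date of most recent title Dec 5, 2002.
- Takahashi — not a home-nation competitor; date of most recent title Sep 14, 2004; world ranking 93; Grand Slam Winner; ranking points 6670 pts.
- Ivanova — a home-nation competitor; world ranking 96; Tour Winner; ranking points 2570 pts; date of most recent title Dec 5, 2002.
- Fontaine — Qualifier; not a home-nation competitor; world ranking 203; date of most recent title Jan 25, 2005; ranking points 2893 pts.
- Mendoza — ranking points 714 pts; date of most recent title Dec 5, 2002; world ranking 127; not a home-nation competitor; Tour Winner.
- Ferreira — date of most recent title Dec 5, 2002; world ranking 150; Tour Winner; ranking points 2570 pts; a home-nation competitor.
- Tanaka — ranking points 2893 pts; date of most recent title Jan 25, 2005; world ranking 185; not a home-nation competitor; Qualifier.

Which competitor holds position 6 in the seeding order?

Fontaine

By status category: Takahashi (Grand Slam Winner); then Ferreira, Ivanova, Petrov and Mendoza (Tour Winner); then Fontaine and Tanaka (Qualifier).
Ferreira, Ivanova, Petrov and Mendoza all have date of most recent title Dec 5, 2002, so the next rule applies.
Among Ferreira, Ivanova, Petrov and Mendoza, a home-nation competitor before not a home-nation competitor: Ferreira, Ivanova and Petrov (a home-nation competitor) before Mendoza (not a home-nation competitor).
Ferreira, Ivanova and Petrov all have ranking points 2570 pts, so the next rule applies.
Among Ferreira, Ivanova and Petrov, alphabetically by surname: Ferreira before Ivanova before Petrov.
Fontaine and Tanaka both have date of most recent title Jan 25, 2005, so the next rule applies.
Fontaine and Tanaka are each not a home-nation competitor, so the next rule applies.
Fontaine and Tanaka both have ranking points 2893 pts, so the next rule applies.
Among Fontaine and Tanaka, alphabetically by surname: Fontaine before Tanaka.
Order: Takahashi, Ferreira, Ivanova, Petrov, Mendoza, Fontaine, Tanaka.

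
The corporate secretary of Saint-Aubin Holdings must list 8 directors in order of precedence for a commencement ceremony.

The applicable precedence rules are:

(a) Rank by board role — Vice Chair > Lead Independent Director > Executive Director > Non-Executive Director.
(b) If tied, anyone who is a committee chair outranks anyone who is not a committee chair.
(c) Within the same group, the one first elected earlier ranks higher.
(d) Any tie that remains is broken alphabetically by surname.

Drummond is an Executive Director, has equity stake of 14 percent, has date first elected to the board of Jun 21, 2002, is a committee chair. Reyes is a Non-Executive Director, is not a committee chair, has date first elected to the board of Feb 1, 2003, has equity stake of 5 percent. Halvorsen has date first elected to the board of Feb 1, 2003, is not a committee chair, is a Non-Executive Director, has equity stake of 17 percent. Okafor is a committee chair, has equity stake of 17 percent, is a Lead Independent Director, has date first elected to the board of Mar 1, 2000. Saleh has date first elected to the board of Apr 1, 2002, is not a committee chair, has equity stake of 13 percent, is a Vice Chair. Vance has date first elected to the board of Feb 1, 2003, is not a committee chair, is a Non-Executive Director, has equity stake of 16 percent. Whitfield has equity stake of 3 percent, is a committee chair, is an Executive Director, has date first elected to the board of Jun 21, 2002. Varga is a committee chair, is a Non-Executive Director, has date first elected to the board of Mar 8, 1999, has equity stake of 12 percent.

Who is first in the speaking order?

By board role: Saleh (Vice Chair); then Okafor (Lead Independent Director); then Drummond and Whitfield (Executive Director); then Varga, Halvorsen, Reyes and Vance (Non-Executive Director).
Drummond and Whitfield are each a committee chair, so the next rule applies.
Drummond and Whitfield both have date first elected to the board Jun 21, 2002, so the next rule applies.
Among Drummond and Whitfield, alphabetically by surname: Drummond before Whitfield.
Among Varga, Halvorsen, Reyes and Vance, a committee chair before not a committee chair: Varga (a committee chair) before Halvorsen, Reyes and Vance (not a committee chair).
Halvorsen, Reyes and Vance all have date first elected to the board Feb 1, 2003, so the next rule applies.
Among Halvorsen, Reyes and Vance, alphabetically by surname: Halvorsen before Reyes before Vance.
Order: Saleh, Okafor, Drummond, Whitfield, Varga, Halvorsen, Reyes, Vance.

Saleh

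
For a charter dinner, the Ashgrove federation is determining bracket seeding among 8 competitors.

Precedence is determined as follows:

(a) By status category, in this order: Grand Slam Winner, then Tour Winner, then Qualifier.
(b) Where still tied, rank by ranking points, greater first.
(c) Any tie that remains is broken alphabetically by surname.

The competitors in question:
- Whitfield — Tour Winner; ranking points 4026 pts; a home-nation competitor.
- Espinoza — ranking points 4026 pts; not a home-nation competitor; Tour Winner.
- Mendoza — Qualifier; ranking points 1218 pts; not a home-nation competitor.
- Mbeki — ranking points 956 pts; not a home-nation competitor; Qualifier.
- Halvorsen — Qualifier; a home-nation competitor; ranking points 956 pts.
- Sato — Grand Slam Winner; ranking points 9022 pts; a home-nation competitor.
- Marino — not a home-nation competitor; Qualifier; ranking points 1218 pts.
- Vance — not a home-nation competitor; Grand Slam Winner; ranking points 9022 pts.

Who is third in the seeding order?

By status category: Sato and Vance (Grand Slam Winner); then Espinoza and Whitfield (Tour Winner); then Marino, Mendoza, Halvorsen and Mbeki (Qualifier).
Sato and Vance both have ranking points 9022 pts, so the next rule applies.
Among Sato and Vance, alphabetically by surname: Sato before Vance.
Espinoza and Whitfield both have ranking points 4026 pts, so the next rule applies.
Among Espinoza and Whitfield, alphabetically by surname: Espinoza before Whitfield.
Among Marino, Mendoza, Halvorsen and Mbeki, by ranking points (higher first): Marino and Mendoza (1218 pts) before Halvorsen and Mbeki (956 pts).
Among Marino and Mendoza, alphabetically by surname: Marino before Mendoza.
Among Halvorsen and Mbeki, alphabetically by surname: Halvorsen before Mbeki.
Order: Sato, Vance, Espinoza, Whitfield, Marino, Mendoza, Halvorsen, Mbeki.

Espinoza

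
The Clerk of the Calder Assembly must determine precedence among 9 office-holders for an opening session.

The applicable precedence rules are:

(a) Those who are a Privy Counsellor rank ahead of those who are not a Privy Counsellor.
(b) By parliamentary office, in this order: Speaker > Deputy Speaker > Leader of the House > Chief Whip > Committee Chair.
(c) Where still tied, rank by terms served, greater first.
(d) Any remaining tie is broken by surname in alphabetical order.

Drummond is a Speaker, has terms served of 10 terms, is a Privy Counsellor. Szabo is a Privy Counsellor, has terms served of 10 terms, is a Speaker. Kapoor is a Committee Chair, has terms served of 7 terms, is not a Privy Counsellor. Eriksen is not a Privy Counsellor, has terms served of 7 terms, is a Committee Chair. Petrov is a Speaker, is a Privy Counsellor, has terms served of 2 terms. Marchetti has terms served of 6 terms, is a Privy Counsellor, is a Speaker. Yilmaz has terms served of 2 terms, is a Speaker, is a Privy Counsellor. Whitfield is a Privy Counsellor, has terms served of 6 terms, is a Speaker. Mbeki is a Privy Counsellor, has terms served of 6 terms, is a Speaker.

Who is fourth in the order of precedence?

Mbeki

By the first rule: Drummond, Szabo, Marchetti, Mbeki, Whitfield, Petrov and Yilmaz (each a Privy Counsellor); then Eriksen and Kapoor (both not a Privy Counsellor).
Drummond, Szabo, Marchetti, Mbeki, Whitfield, Petrov and Yilmaz are each Speaker, so the next rule applies.
Among Drummond, Szabo, Marchetti, Mbeki, Whitfield, Petrov and Yilmaz, by terms served (higher first): Drummond and Szabo (10 terms) before Marchetti, Mbeki and Whitfield (6 terms) before Petrov and Yilmaz (2 terms).
Among Drummond and Szabo, alphabetically by surname: Drummond before Szabo.
Among Marchetti, Mbeki and Whitfield, alphabetically by surname: Marchetti before Mbeki before Whitfield.
Among Petrov and Yilmaz, alphabetically by surname: Petrov before Yilmaz.
Eriksen and Kapoor are each Committee Chair, so the next rule applies.
Eriksen and Kapoor both have terms served 7 terms, so the next rule applies.
Among Eriksen and Kapoor, alphabetically by surname: Eriksen before Kapoor.
Order: Drummond, Szabo, Marchetti, Mbeki, Whitfield, Petrov, Yilmaz, Eriksen, Kapoor.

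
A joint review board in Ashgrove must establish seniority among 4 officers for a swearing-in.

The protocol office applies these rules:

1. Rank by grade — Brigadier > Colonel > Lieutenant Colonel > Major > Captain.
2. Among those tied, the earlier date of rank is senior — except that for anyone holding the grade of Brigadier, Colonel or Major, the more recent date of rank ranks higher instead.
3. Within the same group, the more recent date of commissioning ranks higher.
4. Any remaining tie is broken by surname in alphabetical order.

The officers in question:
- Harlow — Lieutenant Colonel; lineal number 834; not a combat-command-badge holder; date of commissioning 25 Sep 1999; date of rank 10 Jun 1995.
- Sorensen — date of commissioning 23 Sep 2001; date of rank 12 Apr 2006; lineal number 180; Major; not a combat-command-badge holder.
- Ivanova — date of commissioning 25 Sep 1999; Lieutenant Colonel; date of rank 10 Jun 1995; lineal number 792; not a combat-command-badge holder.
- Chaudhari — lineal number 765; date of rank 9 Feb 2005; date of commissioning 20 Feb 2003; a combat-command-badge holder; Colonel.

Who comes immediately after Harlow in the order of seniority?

Ivanova

By grade: Chaudhari (Colonel); then Harlow and Ivanova (Lieutenant Colonel); then Sorensen (Major).
Harlow and Ivanova both have date of rank 10 Jun 1995, so the next rule applies.
Harlow and Ivanova both have date of commissioning 25 Sep 1999, so the next rule applies.
Among Harlow and Ivanova, alphabetically by surname: Harlow before Ivanova.
Order: Chaudhari, Harlow, Ivanova, Sorensen.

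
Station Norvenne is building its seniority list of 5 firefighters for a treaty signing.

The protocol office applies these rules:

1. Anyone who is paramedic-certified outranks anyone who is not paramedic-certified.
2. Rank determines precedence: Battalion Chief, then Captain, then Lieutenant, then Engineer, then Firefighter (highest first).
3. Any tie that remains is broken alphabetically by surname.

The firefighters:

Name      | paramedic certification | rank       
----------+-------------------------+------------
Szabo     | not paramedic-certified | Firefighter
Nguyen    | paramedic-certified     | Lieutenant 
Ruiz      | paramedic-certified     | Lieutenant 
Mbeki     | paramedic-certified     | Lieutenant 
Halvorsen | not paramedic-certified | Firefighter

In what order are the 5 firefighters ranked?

By the first rule: Mbeki, Nguyen and Ruiz (each paramedic-certified); then Halvorsen and Szabo (both not paramedic-certified).
Mbeki, Nguyen and Ruiz are each Lieutenant, so the next rule applies.
Among Mbeki, Nguyen and Ruiz, alphabetically by surname: Mbeki before Nguyen before Ruiz.
Halvorsen and Szabo are each Firefighter, so the next rule applies.
Among Halvorsen and Szabo, alphabetically by surname: Halvorsen before Szabo.
Full order: Mbeki, Nguyen, Ruiz, Halvorsen, Szabo.

Mbeki, Nguyen, Ruiz, Halvorsen, Szabo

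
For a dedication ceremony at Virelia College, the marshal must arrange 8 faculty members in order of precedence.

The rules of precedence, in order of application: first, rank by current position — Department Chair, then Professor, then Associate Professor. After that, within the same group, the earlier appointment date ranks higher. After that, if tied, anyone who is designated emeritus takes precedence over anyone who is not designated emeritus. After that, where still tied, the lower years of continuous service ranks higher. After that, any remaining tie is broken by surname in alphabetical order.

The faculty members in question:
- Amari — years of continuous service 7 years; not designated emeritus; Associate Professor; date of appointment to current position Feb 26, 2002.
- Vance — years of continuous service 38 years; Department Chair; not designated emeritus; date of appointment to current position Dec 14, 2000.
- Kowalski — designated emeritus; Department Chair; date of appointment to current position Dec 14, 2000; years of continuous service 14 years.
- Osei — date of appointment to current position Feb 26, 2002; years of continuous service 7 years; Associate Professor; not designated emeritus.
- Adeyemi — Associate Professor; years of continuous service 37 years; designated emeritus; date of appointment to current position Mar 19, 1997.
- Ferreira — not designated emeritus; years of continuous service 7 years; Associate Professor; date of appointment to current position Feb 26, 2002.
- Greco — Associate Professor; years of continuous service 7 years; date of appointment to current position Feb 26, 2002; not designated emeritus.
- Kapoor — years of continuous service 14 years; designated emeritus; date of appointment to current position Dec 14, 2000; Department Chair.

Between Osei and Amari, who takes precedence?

By current position: Kapoor, Kowalski and Vance (Department Chair); then Adeyemi, Amari, Ferreira, Greco and Osei (Associate Professor).
Kapoor, Kowalski and Vance all have date of appointment to current position Dec 14, 2000, so the next rule applies.
Among Kapoor, Kowalski and Vance, designated emeritus before not designated emeritus: Kapoor and Kowalski (designated emeritus) before Vance (not designated emeritus).
Kapoor and Kowalski both have years of continuous service 14 years, so the next rule applies.
Among Kapoor and Kowalski, alphabetically by surname: Kapoor before Kowalski.
Among Adeyemi, Amari, Ferreira, Greco and Osei, by date of appointment to current position (earlier first): Adeyemi (Mar 19, 1997) before Amari, Ferreira, Greco and Osei (Feb 26, 2002).
Amari, Ferreira, Greco and Osei are each not designated emeritus, so the next rule applies.
Amari, Ferreira, Greco and Osei all have years of continuous service 7 years, so the next rule applies.
Among Amari, Ferreira, Greco and Osei, alphabetically by surname: Amari before Ferreira before Greco before Osei.
So Amari takes precedence.

Amari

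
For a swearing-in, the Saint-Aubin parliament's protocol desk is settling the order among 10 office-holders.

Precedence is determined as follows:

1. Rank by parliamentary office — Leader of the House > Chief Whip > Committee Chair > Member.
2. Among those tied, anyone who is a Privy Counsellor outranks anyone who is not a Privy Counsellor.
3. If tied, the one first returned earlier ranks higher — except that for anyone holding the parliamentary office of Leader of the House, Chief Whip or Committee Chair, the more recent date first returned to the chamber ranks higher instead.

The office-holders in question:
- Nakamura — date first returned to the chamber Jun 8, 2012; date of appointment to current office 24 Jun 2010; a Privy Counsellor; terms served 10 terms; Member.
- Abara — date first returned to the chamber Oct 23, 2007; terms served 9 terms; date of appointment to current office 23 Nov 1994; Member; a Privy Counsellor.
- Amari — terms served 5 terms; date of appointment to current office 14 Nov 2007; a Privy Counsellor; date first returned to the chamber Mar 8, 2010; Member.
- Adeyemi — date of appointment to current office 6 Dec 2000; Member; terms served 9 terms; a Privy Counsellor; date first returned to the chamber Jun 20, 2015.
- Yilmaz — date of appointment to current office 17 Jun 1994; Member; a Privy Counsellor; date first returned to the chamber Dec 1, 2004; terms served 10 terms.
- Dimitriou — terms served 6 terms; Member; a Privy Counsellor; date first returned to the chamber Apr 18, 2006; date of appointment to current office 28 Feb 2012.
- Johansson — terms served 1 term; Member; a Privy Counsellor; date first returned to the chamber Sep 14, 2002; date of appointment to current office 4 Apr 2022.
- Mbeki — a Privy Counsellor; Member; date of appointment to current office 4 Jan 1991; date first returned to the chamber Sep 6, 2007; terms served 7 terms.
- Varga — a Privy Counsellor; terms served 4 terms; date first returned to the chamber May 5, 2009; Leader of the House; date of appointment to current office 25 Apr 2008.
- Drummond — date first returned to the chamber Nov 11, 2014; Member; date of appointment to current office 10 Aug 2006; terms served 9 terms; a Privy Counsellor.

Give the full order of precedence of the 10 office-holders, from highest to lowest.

By parliamentary office: Varga (Leader of the House); then Johansson, Yilmaz, Dimitriou, Mbeki, Abara, Amari, Nakamura, Drummond and Adeyemi (Member).
Johansson, Yilmaz, Dimitriou, Mbeki, Abara, Amari, Nakamura, Drummond and Adeyemi are each a Privy Counsellor, so the next rule applies.
Among Johansson, Yilmaz, Dimitriou, Mbeki, Abara, Amari, Nakamura, Drummond and Adeyemi, by date first returned to the chamber (earlier first): Johansson (Sep 14, 2002) before Yilmaz (Dec 1, 2004) before Dimitriou (Apr 18, 2006) before Mbeki (Sep 6, 2007) before Abara (Oct 23, 2007) before Amari (Mar 8, 2010) before Nakamura (Jun 8, 2012) before Drummond (Nov 11, 2014) before Adeyemi (Jun 20, 2015).
Full order: Varga, Johansson, Yilmaz, Dimitriou, Mbeki, Abara, Amari, Nakamura, Drummond, Adeyemi.

Varga, Johansson, Yilmaz, Dimitriou, Mbeki, Abara, Amari, Nakamura, Drummond, Adeyemi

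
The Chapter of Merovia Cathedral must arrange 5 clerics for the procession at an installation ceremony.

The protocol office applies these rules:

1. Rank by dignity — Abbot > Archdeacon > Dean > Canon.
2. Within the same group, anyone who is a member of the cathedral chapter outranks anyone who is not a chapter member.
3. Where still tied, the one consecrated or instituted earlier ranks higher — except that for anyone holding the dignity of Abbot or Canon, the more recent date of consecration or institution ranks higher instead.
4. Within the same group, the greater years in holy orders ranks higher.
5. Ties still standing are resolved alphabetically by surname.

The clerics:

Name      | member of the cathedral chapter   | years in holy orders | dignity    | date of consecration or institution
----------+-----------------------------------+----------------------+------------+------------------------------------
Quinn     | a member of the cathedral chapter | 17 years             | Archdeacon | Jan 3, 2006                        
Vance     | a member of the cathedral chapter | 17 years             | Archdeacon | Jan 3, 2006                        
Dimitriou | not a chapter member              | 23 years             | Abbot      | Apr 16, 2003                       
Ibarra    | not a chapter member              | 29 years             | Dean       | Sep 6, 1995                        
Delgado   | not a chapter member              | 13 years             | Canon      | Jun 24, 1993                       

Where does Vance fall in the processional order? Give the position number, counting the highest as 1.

3

By dignity: Dimitriou (Abbot); then Quinn and Vance (Archdeacon); then Ibarra (Dean); then Delgado (Canon).
Quinn and Vance are each a member of the cathedral chapter, so the next rule applies.
Quinn and Vance both have date of consecration or institution Jan 3, 2006, so the next rule applies.
Quinn and Vance both have years in holy orders 17 years, so the next rule applies.
Among Quinn and Vance, alphabetically by surname: Quinn before Vance.
Order: Dimitriou, Quinn, Vance, Ibarra, Delgado. So position 3.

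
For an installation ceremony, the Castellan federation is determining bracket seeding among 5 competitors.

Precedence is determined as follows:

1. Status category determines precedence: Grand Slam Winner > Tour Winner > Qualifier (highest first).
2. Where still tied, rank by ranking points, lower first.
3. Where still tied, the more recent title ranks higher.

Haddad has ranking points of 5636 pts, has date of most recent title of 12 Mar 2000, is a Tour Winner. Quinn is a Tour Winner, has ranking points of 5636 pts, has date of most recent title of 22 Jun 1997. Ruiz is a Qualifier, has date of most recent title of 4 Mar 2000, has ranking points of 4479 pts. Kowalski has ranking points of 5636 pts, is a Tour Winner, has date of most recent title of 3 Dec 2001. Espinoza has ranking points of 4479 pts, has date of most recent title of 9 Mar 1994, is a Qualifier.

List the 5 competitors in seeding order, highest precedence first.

Kowalski, Haddad, Quinn, Ruiz, Espinoza

By status category: Kowalski, Haddad and Quinn (Tour Winner); then Ruiz and Espinoza (Qualifier).
Kowalski, Haddad and Quinn all have ranking points 5636 pts, so the next rule applies.
Among Kowalski, Haddad and Quinn, by date of most recent title (later first): Kowalski (3 Dec 2001) before Haddad (12 Mar 2000) before Quinn (22 Jun 1997).
Ruiz and Espinoza both have ranking points 4479 pts, so the next rule applies.
Among Ruiz and Espinoza, by date of most recent title (later first): Ruiz (4 Mar 2000) before Espinoza (9 Mar 1994).
Full order: Kowalski, Haddad, Quinn, Ruiz, Espinoza.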